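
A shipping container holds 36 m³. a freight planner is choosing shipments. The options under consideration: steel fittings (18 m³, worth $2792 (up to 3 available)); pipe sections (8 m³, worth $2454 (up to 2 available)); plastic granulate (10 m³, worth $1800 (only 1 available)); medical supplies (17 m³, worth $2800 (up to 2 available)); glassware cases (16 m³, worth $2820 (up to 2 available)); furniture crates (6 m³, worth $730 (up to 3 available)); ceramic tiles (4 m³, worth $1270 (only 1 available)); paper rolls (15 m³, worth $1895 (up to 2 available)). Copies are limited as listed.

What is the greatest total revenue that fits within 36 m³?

8998

Greedy by ratio would take 2×pipe sections + plastic granulate + furniture crates + ceramic tiles: 36 m³ used, total 8708.
Replace plastic granulate and furniture crates with glassware cases: the trade gains 290 net, giving 8998 at 36 m³.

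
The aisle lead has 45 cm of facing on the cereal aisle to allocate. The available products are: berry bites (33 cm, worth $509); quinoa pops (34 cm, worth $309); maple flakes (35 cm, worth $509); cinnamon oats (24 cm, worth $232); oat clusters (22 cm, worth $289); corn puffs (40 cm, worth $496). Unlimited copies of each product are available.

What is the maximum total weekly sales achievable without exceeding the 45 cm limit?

Ranking by ratio (weekly sales/cm): berry bites 15.42, maple flakes 14.54, oat clusters 13.14.
Taking the top-ratio products first gives berry bites for 509 (33 cm).
Dropping berry bites frees 33 cm; slotting in 2×oat clusters (44 cm) lifts the total to 578 at 44 cm.
Nothing else within 45 cm beats 578.

578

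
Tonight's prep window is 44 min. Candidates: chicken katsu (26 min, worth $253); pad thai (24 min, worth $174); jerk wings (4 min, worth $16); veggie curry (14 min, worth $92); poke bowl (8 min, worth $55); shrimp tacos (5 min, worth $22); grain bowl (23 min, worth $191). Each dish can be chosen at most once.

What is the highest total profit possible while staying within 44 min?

361

The ratio heuristic lands on chicken katsu + jerk wings + poke bowl + shrimp tacos (346) but leaves 1 min idle.
Dropping poke bowl and shrimp tacos frees 13 min; slotting in veggie curry (14 min) lifts the total to 361 at 44 min.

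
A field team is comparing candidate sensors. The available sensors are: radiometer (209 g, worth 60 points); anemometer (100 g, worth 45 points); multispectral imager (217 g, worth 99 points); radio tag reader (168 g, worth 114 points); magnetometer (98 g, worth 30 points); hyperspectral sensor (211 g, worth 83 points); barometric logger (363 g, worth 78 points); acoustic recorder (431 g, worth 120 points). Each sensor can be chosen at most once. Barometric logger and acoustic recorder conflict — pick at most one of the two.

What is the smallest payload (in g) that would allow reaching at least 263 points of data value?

Minimise g subject to total data value ≥ 263.
Taking anemometer + radio tag reader + magnetometer + hyperspectral sensor gives 272 (≥ 263) for 577 g.
Below 577 g the best achievable stays under 263.

577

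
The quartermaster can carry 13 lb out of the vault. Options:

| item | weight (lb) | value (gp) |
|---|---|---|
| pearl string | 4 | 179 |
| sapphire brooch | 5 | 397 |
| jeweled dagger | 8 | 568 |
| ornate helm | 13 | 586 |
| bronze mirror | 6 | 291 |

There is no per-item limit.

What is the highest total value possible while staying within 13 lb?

965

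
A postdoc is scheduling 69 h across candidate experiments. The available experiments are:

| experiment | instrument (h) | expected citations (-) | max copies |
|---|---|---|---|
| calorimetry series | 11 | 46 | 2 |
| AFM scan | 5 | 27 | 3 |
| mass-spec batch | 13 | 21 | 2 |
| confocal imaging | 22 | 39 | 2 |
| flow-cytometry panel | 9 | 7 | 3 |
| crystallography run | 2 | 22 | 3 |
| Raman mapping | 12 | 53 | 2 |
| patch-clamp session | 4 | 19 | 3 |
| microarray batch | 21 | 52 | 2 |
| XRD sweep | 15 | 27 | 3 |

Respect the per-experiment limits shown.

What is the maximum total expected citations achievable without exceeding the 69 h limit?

356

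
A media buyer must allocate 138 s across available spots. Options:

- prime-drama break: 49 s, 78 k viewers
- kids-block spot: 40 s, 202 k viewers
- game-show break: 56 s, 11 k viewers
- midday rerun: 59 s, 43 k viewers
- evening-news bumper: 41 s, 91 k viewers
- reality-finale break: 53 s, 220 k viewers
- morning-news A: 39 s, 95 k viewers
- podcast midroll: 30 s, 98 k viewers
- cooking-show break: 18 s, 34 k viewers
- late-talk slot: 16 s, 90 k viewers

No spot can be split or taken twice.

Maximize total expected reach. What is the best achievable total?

546

Best packing: kids-block spot + reality-finale break + cooking-show break + late-talk slot — 127 s, 546 total.
Next best is kids-block spot + reality-finale break + podcast midroll at 520 (123 s) — short by 26.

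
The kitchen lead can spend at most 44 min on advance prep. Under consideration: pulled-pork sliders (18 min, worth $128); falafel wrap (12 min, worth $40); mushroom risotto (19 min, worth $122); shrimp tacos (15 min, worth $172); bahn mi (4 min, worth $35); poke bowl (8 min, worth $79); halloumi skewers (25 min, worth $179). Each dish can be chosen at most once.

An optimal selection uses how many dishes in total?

3

The maximum profit within 44 min is 386.
shrimp tacos + bahn mi + halloumi skewers hits 386 at 44 min.
Any selection reaching 386 contains exactly 3 dishes.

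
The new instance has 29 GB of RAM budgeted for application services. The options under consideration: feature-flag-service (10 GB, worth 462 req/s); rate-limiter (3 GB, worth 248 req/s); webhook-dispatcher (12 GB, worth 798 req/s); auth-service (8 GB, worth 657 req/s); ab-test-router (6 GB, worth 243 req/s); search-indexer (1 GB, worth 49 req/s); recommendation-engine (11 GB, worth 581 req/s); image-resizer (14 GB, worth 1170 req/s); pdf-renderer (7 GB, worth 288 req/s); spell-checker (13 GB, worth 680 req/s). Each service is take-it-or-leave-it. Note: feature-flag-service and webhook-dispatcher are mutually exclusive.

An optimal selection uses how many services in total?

3

The maximum throughput within 29 GB is 2216.
One optimal bundle: rate-limiter + webhook-dispatcher + image-resizer (29 GB).
Every optimal selection uses 3 services.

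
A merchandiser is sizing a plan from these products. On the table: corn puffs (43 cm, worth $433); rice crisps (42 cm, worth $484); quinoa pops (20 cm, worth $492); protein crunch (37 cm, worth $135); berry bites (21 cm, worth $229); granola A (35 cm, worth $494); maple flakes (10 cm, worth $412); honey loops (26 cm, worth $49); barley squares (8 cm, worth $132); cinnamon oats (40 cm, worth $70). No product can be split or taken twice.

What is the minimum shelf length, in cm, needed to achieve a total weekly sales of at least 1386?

65

Look for the lowest-shelf combination reaching 1386.
quinoa pops + granola A + maple flakes: 1398 weekly sales at 65 cm.
No combination under 65 cm hits 1386.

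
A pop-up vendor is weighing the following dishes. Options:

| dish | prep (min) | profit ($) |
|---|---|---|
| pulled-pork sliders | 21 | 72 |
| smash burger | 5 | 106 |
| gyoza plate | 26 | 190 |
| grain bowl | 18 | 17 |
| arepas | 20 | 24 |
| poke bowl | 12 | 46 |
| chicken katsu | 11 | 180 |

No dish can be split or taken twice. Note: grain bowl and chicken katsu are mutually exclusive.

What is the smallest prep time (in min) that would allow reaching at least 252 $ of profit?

16

Look for the lowest-prep combination reaching 252.
smash burger + chicken katsu reaches 286 using 16 min.
Below 16 min the best achievable stays under 252.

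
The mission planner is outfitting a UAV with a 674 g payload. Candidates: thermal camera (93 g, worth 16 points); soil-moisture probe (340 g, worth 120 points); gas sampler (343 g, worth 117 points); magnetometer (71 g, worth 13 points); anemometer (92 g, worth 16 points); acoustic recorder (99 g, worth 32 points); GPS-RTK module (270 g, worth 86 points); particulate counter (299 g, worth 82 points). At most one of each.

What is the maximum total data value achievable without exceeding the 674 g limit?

206

Density check — soil-moisture probe 0.35, gas sampler 0.34, acoustic recorder 0.32 are the best per g.
Taking the top-ratio sensors first gives soil-moisture probe + magnetometer + anemometer + acoustic recorder for 181 (602 g).
Dropping magnetometer and anemometer and acoustic recorder frees 262 g; slotting in GPS-RTK module (270 g) lifts the total to 206 at 610 g.
Every other selection either busts 674 g or fails to beat 206.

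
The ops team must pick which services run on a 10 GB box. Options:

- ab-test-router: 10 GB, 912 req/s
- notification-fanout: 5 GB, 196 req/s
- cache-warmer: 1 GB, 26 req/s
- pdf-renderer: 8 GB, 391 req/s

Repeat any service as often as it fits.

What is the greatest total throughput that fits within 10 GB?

912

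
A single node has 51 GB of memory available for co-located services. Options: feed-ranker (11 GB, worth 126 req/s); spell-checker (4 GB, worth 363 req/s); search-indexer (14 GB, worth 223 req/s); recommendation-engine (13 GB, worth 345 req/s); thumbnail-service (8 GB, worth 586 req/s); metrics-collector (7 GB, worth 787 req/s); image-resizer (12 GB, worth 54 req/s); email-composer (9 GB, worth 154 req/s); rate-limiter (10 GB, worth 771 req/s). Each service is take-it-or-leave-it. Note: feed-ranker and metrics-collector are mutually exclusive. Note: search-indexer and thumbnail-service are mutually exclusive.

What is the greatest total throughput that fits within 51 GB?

3006

Taking spell-checker + recommendation-engine + thumbnail-service + metrics-collector + email-composer + rate-limiter: 51 GB used, 3006 in throughput.
Every other selection either busts 51 GB or breaks a pairing rule or fails to beat 3006.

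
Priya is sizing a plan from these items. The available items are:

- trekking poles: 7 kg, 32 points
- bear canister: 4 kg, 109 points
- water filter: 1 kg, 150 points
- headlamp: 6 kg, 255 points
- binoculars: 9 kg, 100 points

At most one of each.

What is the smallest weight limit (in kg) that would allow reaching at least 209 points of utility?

Minimise kg subject to total utility ≥ 209.
bear canister + water filter reaches 259 using 5 kg.
Any bundle with less than 5 kg falls short of 209.

5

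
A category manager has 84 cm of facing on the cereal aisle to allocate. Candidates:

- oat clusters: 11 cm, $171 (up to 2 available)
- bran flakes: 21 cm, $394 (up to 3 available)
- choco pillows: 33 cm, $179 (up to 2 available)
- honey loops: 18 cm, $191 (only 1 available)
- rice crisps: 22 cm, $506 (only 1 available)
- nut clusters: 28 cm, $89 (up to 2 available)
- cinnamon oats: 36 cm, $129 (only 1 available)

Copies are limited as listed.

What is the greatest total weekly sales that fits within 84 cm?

1485

A density-first pass picks oat clusters + 2×bran flakes + rice crisps — 1465 at 75 cm.
Dropping oat clusters frees 11 cm; slotting in honey loops (18 cm) lifts the total to 1485 at 82 cm.
No other feasible combination exceeds 1485.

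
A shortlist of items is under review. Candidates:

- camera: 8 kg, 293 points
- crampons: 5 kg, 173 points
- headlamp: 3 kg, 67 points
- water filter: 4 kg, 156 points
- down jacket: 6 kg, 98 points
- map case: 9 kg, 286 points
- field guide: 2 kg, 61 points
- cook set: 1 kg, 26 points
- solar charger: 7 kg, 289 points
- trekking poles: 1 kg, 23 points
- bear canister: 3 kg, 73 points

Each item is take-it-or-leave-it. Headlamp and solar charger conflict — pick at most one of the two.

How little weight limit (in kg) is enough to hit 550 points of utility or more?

Minimise kg subject to total utility ≥ 550.
Taking camera + solar charger gives 582 (≥ 550) for 15 kg.
No combination under 15 kg hits 550.

15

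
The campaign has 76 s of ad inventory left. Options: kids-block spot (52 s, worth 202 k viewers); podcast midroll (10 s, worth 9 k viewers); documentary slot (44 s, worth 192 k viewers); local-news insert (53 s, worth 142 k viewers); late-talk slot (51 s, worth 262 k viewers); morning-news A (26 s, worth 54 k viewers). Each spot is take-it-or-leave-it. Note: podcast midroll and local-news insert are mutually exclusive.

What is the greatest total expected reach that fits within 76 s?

271

Best packing: podcast midroll + late-talk slot — 61 s, 271 total.
The closest alternative, late-talk slot, reaches only 262.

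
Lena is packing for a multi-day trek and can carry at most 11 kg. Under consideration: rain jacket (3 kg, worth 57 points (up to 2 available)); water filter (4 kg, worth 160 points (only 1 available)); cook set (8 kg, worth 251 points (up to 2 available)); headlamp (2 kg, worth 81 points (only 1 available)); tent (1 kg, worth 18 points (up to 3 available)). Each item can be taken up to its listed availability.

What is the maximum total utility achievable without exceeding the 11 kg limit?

350

Taking the top-ratio items first gives rain jacket + water filter + headlamp + 2×tent for 334 (11 kg).
Replace rain jacket and water filter and tent with cook set: the trade gains 16 net, giving 350 at 11 kg.
Every other selection either busts 11 kg or exceeds an availability limit or fails to beat 350.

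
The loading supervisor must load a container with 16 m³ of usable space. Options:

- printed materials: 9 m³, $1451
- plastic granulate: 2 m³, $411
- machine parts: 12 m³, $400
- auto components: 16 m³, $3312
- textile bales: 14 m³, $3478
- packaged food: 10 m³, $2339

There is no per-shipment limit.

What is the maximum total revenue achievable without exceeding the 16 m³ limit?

By revenue per m³: textile bales 248.43, packaged food 233.90, auto components 207.00, plastic granulate 205.50 lead.
Taking plastic granulate + textile bales: 16 m³ used, 3889 in revenue.

3889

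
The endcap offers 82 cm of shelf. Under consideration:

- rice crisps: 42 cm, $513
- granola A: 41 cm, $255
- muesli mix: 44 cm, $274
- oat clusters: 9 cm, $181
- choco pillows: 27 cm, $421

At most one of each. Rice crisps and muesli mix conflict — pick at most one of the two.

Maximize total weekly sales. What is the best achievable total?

The ratio ordering already packs tightly: rice crisps + oat clusters + choco pillows, 78 cm, 1115.

1115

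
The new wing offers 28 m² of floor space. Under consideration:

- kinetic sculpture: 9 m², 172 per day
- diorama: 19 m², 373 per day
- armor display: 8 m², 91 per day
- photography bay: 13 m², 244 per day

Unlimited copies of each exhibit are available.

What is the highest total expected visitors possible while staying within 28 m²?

545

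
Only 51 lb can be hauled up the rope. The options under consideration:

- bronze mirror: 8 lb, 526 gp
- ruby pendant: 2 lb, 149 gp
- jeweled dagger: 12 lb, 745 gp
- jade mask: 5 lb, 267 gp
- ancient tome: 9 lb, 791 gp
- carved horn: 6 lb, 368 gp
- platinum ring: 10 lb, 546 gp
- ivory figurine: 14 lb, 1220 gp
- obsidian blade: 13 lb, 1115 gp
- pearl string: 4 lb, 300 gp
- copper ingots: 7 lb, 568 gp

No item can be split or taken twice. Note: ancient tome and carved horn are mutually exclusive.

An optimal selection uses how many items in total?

5

The maximum value within 51 lb is 4220.
bronze mirror + ancient tome + ivory figurine + obsidian blade + copper ingots hits 4220 at 51 lb.
Any selection reaching 4220 contains exactly 5 items.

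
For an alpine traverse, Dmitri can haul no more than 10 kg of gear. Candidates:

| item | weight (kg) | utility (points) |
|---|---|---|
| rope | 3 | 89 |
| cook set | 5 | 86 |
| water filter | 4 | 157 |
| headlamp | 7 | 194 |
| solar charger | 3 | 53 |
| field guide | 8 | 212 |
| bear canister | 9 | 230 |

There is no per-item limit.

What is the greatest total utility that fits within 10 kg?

335

Filling by ratio: 2×water filter for 314, with 2 kg left unused.
Dropping water filter frees 4 kg; slotting in 2×rope (6 kg) lifts the total to 335 at 10 kg.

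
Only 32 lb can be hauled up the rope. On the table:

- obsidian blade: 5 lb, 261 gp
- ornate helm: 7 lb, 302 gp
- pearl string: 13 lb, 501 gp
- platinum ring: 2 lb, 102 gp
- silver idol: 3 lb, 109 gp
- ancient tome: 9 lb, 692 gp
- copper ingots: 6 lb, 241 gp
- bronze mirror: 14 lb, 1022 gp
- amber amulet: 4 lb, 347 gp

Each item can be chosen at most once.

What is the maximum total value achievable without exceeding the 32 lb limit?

Best packing: obsidian blade + ancient tome + bronze mirror + amber amulet — 32 lb, 2322 total.
Next best is platinum ring + silver idol + ancient tome + bronze mirror + amber amulet at 2272 (32 lb) — short by 50.

2322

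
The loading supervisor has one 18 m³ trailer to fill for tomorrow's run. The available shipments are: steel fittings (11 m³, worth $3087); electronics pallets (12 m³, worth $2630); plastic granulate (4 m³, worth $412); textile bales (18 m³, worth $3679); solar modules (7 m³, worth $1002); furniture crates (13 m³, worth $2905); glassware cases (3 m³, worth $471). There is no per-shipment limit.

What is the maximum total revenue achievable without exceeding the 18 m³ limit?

Greedy by ratio would take steel fittings + 2×glassware cases: 17 m³ used, total 4029.
The 6 m³ tied up in 2×glassware cases is better spent on solar modules — total rises to 4089 (18 m³).

4089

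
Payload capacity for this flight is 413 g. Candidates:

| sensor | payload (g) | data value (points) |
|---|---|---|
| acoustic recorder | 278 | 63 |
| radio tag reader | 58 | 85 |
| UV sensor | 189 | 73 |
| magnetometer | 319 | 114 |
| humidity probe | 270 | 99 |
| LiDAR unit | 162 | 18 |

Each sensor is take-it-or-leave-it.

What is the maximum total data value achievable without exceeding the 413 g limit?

Density check — radio tag reader 1.47, UV sensor 0.39, humidity probe 0.37, magnetometer 0.36 are the best per g.
Filling by ratio: radio tag reader + UV sensor + LiDAR unit for 176, with 4 g left unused.
The 351 g tied up in UV sensor and LiDAR unit is better spent on magnetometer — total rises to 199 (377 g).
That's the maximum — no swap from here does better than 199.

199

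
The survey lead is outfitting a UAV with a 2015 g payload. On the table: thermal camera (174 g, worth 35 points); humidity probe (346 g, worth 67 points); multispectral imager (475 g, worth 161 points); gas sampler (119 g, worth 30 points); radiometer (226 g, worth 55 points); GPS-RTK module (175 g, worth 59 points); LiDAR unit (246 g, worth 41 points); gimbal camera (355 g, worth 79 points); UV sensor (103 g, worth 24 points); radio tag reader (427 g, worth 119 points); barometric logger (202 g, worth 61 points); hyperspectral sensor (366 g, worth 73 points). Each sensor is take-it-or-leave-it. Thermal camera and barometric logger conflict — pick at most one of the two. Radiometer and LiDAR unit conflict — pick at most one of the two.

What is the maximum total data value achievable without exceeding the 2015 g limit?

Multispectral imager + gas sampler + radiometer + GPS-RTK module + gimbal camera + radio tag reader + barometric logger uses 1979 of the 2015 g and totals 564.

564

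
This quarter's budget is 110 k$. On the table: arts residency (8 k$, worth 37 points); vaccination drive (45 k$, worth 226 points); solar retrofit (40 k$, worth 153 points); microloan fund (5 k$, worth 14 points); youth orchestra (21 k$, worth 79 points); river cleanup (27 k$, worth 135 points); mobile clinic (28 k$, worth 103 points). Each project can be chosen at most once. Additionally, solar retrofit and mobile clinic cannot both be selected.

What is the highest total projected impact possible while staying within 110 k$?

501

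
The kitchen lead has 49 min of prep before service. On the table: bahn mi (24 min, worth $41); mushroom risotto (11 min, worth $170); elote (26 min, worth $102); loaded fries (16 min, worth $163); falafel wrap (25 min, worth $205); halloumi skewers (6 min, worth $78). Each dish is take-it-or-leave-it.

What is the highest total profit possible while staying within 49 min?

453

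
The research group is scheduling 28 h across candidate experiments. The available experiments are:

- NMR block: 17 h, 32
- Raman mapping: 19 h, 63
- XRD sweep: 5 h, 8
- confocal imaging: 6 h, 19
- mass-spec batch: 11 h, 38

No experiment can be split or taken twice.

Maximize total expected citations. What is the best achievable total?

82

Taking the top-ratio experiments first gives XRD sweep + confocal imaging + mass-spec batch for 65 (22 h).
Dropping XRD sweep and mass-spec batch frees 16 h; slotting in Raman mapping (19 h) lifts the total to 82 at 25 h.
An exhaustive check of the 32 subsets confirms 82.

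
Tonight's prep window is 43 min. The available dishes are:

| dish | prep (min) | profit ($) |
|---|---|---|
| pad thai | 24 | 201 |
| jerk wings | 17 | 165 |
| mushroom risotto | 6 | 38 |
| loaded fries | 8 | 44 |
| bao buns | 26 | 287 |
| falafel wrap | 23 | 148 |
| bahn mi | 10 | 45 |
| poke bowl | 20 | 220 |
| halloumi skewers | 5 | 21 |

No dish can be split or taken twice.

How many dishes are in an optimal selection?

Best achievable profit is 452.
For example jerk wings + bao buns achieves it, using 43 min.
All optima have 2 dishes.

2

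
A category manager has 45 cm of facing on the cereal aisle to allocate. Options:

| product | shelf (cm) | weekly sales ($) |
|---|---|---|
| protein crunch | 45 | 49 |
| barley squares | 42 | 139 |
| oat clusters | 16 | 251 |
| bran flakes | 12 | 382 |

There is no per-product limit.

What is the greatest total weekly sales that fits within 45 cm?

The ratio ordering already packs tightly: 3×bran flakes, 36 cm, 1146.
The spare 9 cm is too small for any remaining product, and no exchange beats 1146.

1146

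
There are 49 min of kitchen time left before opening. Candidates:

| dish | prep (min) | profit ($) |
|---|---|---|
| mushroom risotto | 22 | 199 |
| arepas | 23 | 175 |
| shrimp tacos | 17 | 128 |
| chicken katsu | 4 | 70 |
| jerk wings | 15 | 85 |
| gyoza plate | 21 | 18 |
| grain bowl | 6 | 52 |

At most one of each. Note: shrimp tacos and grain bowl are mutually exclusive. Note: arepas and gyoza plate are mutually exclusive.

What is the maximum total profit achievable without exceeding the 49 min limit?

444

Best packing: mushroom risotto + arepas + chicken katsu — 49 min, 444 total.
That's the maximum — no feasible swap from here does better than 444.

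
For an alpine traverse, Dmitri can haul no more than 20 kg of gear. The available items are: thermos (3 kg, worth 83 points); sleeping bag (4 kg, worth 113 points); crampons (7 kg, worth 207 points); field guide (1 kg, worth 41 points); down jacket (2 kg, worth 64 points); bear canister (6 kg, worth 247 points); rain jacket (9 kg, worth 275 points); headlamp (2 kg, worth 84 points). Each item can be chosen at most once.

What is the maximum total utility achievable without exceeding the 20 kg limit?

711

Ranking by ratio (utility/kg): headlamp 42.00, bear canister 41.17, field guide 41.00.
The ratio ordering already packs tightly: field guide + down jacket + bear canister + rain jacket + headlamp, 20 kg, 711.
Every other selection either busts 20 kg or fails to beat 711.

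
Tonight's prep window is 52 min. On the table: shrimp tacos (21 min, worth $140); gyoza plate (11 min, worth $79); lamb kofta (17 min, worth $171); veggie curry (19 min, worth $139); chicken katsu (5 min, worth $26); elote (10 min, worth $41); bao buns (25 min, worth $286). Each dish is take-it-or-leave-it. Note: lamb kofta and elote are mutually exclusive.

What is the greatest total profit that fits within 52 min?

483

Density check — bao buns 11.44, lamb kofta 10.06, veggie curry 7.32, gyoza plate 7.18 are the best per min.
Best packing: lamb kofta + chicken katsu + bao buns — 47 min, 483 total.
The closest alternative, lamb kofta + bao buns, reaches only 457.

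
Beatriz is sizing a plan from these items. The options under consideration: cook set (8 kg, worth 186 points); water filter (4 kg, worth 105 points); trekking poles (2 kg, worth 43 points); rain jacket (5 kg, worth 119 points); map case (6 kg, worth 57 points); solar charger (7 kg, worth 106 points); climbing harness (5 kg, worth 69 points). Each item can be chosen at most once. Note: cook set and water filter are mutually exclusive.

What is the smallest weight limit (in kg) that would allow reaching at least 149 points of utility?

7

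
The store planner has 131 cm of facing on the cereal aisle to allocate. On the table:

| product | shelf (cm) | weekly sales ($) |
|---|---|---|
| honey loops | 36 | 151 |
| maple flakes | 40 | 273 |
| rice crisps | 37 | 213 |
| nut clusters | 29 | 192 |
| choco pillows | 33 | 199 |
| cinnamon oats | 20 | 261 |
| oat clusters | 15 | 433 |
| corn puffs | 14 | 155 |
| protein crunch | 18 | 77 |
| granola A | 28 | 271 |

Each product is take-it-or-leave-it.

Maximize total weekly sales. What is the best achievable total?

Density check — oat clusters 28.87, cinnamon oats 13.05, corn puffs 11.07, granola A 9.68 are the best per cm.
Taking the top-ratio products first gives maple flakes + cinnamon oats + oat clusters + corn puffs + granola A for 1393 (117 cm).
Replace maple flakes with choco pillows + protein crunch: the trade gains 3 net, giving 1396 at 128 cm.
Next best is maple flakes + cinnamon oats + oat clusters + corn puffs + granola A at 1393 (117 cm) — short by 3.

1396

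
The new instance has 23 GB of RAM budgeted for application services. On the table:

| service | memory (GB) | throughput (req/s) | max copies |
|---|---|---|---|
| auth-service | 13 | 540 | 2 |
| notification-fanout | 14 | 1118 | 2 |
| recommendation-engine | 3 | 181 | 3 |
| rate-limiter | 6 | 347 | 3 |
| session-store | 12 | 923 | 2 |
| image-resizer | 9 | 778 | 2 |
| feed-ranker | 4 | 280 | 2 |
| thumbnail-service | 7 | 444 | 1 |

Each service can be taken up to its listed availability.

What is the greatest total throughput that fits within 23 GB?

1896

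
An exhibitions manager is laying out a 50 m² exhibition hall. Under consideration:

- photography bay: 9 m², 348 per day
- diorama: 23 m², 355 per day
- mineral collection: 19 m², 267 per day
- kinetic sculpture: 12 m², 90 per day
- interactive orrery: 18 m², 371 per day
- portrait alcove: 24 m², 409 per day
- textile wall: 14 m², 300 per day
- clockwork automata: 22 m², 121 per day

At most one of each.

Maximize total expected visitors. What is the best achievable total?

Filling by ratio: photography bay + interactive orrery + textile wall for 1019, with 9 m² left unused.
Replace textile wall with diorama: the trade gains 55 net, giving 1074 at 50 m².
An exhaustive check of the 256 subsets confirms 1074.

1074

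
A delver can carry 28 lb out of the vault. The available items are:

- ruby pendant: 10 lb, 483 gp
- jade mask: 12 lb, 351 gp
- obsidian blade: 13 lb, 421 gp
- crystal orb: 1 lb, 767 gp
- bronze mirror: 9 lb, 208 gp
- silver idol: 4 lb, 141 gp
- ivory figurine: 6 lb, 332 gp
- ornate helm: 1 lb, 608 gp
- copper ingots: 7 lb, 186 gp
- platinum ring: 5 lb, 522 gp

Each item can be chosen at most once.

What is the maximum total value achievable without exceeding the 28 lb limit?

2853

Ruby pendant + crystal orb + silver idol + ivory figurine + ornate helm + platinum ring uses 27 of the 28 lb and totals 2853.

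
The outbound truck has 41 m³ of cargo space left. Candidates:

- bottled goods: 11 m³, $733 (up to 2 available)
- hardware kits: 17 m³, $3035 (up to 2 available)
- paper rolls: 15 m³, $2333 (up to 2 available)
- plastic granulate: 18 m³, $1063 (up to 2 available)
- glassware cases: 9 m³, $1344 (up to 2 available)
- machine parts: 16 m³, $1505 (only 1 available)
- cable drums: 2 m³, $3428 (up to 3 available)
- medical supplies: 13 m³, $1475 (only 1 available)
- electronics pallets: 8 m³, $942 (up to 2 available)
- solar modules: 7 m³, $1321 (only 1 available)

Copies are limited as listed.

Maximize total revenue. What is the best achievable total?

16354

By revenue per m³: cable drums 1714.00, solar modules 188.71, hardware kits 178.53, paper rolls 155.53 lead.
Taking the top-ratio shipments first gives hardware kits + glassware cases + 3×cable drums + solar modules for 15984 (39 m³).
The 16 m³ tied up in glassware cases and solar modules is better spent on hardware kits — total rises to 16354 (40 m³).
Nothing else within 41 m³ beats 16354.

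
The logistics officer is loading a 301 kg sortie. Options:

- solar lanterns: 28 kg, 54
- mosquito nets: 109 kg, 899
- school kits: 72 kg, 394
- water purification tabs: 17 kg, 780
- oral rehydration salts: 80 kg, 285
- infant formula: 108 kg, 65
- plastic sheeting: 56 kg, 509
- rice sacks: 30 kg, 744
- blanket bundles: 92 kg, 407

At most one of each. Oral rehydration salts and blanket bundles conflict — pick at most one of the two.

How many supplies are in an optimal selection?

Optimal total is 3326.
For example mosquito nets + school kits + water purification tabs + plastic sheeting + rice sacks achieves it, using 284 kg.
All optima have 5 supplies.

5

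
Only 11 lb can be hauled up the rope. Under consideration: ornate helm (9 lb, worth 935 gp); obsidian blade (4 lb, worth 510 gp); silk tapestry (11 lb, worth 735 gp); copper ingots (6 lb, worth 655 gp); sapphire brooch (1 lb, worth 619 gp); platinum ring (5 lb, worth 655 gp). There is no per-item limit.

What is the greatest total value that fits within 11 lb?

6809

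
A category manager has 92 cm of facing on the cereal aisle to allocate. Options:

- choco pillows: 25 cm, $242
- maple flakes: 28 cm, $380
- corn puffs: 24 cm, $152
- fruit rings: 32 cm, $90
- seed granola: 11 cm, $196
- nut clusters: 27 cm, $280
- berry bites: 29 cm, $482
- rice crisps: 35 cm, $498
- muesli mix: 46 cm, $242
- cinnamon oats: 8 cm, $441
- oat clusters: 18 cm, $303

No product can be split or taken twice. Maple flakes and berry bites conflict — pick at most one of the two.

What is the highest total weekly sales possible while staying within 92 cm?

1724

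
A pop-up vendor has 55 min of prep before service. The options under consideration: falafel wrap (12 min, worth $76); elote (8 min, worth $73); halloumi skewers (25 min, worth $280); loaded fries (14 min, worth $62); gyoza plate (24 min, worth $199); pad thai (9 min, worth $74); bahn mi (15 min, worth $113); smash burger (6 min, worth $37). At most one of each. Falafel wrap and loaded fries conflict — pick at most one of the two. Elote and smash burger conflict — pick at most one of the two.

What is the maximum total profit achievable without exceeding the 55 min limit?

516

Greedy by ratio would take falafel wrap + elote + halloumi skewers + pad thai: 54 min used, total 503.
Reworking the packing: halloumi skewers + gyoza plate + smash burger uses 55 min and improves the total to 516.
Runner-up halloumi skewers + pad thai + bahn mi + smash burger tops out at 504.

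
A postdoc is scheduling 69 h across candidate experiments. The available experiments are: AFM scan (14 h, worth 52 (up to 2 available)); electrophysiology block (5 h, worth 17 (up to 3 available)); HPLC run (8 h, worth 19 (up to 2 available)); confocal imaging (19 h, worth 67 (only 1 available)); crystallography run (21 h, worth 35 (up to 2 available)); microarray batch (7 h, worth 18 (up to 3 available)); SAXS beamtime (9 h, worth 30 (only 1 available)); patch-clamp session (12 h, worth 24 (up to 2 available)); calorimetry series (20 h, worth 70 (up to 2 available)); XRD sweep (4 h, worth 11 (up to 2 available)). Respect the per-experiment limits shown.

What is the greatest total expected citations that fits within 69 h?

Greedy by ratio would take 2×AFM scan + confocal imaging + calorimetry series: 67 h used, total 241.
The 19 h tied up in confocal imaging is better spent on calorimetry series — total rises to 244 (68 h).

244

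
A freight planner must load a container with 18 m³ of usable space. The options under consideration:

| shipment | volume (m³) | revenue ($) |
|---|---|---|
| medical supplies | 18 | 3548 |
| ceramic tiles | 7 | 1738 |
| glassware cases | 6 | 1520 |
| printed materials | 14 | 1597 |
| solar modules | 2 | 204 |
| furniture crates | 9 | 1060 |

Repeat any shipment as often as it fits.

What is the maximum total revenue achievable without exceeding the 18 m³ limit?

4560

Ranking by ratio (revenue/m³): glassware cases 253.33, ceramic tiles 248.29, medical supplies 197.11.
3×glassware cases uses 18 of the 18 m³ and totals 4560.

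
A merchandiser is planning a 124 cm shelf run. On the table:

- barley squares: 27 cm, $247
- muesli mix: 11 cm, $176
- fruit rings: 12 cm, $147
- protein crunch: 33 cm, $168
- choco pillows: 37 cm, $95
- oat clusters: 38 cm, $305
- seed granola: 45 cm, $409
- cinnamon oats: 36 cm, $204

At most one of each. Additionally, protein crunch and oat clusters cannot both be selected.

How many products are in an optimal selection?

The maximum weekly sales within 124 cm is 1137.
One optimal bundle: barley squares + muesli mix + oat clusters + seed granola (121 cm).
Any selection reaching 1137 contains exactly 4 products.

4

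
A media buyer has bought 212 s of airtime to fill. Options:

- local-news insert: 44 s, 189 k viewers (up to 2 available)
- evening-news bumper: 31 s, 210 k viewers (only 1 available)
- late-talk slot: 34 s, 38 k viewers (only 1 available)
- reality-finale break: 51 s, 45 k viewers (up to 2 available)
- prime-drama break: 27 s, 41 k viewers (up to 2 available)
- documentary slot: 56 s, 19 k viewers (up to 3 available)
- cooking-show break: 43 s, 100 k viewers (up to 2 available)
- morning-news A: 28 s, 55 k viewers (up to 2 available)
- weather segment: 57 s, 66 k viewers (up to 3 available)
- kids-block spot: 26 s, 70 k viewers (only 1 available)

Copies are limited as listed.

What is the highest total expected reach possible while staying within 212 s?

788

Filling by ratio: 2×local-news insert + evening-news bumper + cooking-show break + kids-block spot for 758, with 24 s left unused.
Replace kids-block spot with cooking-show break: the trade gains 30 net, giving 788 at 205 s.
Nothing else within 212 s beats 788.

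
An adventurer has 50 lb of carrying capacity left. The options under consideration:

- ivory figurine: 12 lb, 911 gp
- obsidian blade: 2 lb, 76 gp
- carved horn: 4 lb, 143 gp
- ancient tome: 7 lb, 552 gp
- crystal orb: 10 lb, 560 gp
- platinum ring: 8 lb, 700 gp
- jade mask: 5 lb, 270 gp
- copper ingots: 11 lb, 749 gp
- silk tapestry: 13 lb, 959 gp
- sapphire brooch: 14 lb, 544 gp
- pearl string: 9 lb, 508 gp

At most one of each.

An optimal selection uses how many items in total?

5

The maximum value within 50 lb is 3682.
For example ivory figurine + ancient tome + crystal orb + platinum ring + silk tapestry achieves it, using 50 lb.
Every optimal selection uses 5 items.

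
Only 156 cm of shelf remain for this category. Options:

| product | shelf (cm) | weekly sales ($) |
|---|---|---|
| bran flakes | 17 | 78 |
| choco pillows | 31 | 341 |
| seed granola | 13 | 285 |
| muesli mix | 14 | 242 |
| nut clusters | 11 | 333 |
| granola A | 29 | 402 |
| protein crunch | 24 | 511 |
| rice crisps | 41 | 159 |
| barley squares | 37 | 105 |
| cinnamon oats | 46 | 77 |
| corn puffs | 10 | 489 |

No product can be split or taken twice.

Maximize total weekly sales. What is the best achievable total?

2681

Bran flakes + choco pillows + seed granola + muesli mix + nut clusters + granola A + protein crunch + corn puffs uses 149 of the 156 cm and totals 2681.
Nothing else within 156 cm beats 2681.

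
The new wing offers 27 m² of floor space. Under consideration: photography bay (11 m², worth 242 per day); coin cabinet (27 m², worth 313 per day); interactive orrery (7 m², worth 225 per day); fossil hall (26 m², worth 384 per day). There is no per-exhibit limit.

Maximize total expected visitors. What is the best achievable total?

By expected visitors per m²: interactive orrery 32.14, photography bay 22.00, fossil hall 14.77 lead.
Filling by ratio: 3×interactive orrery for 675, with 6 m² left unused.
Dropping interactive orrery frees 7 m²; slotting in photography bay (11 m²) lifts the total to 692 at 25 m².

692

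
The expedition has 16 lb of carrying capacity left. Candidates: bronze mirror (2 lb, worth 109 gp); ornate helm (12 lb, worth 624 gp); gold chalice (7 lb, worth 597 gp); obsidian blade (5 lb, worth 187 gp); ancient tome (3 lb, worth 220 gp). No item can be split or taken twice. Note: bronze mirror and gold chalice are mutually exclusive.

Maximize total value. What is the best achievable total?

By value per lb: gold chalice 85.29, ancient tome 73.33, bronze mirror 54.50, ornate helm 52.00 lead.
Best packing: gold chalice + obsidian blade + ancient tome — 15 lb, 1004 total.
Nothing else feasible within 16 lb beats 1004.

1004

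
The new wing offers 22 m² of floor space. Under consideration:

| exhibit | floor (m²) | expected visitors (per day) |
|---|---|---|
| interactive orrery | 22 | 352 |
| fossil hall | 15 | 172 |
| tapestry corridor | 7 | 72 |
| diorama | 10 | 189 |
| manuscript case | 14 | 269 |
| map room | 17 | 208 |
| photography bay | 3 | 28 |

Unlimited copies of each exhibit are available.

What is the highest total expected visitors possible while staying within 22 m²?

Ranking by ratio (expected visitors/m²): manuscript case 19.21, diorama 18.90, interactive orrery 16.00.
Greedy by ratio would take tapestry corridor + manuscript case: 21 m² used, total 341.
The 21 m² tied up in tapestry corridor and manuscript case is better spent on 2×diorama — total rises to 378 (20 m²).
Nothing else within 22 m² beats 378.

378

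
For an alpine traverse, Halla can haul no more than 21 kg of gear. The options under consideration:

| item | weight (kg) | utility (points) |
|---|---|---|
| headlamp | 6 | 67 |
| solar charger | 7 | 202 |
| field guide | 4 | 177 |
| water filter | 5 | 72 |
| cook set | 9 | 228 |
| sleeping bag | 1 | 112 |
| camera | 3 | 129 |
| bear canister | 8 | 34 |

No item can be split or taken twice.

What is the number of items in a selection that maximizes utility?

Optimal total is 719.
One optimal bundle: solar charger + field guide + cook set + sleeping bag (21 kg).
Any selection reaching 719 contains exactly 4 items.

4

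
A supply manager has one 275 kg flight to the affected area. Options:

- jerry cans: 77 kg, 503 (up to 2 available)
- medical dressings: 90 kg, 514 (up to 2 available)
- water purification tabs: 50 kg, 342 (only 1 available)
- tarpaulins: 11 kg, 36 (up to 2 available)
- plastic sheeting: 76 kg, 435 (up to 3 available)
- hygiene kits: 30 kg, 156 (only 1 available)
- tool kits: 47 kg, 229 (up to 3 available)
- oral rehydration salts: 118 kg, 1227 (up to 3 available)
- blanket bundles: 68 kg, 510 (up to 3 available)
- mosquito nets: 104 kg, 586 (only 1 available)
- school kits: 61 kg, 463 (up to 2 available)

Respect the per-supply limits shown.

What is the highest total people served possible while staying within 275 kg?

2610

Taking hygiene kits + 2×oral rehydration salts: 266 kg used, 2610 in people served.
The spare 9 kg is too small for any remaining supply, and no exchange beats 2610.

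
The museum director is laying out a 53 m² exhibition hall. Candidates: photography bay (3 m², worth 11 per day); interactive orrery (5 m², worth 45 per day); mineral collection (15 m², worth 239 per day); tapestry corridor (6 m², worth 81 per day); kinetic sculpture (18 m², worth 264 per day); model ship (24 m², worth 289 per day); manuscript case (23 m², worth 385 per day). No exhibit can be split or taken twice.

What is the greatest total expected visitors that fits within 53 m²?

775

Filling by ratio: photography bay + interactive orrery + mineral collection + tapestry corridor + manuscript case for 761, with 1 m² left unused.
The 18 m² tied up in photography bay and mineral collection is better spent on kinetic sculpture — total rises to 775 (52 m²).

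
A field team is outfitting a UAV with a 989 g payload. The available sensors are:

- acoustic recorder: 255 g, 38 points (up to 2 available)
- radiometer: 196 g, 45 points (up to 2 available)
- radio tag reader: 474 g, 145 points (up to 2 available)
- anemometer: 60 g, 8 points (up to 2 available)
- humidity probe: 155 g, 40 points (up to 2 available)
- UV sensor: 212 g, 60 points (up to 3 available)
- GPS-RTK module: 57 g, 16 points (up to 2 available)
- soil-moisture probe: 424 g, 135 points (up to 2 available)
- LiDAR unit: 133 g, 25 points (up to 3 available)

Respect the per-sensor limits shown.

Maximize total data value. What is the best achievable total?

302

Ranking by ratio (data value/g): soil-moisture probe 0.32, radio tag reader 0.31, UV sensor 0.28.
Taking 2×GPS-RTK module + 2×soil-moisture probe: 962 g used, 302 in data value.
The spare 27 g is too small for any remaining sensor, and no exchange beats 302.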